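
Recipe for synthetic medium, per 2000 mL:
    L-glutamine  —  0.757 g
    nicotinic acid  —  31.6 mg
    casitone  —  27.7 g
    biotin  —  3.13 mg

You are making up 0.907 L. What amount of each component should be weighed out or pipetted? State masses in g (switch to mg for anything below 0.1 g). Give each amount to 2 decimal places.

Ratio of target to recipe volume: 907 / 2000 = 0.4535.
L-glutamine: 0.757 g × (907 mL / 2000 mL) = 0.34 g
nicotinic acid: 31.6 mg × (907 mL / 2000 mL) = 14.33 mg
casitone: 27.7 g × (907 mL / 2000 mL) = 12.56 g
biotin: 3.13 mg × (907 mL / 2000 mL) = 1.42 mg

L-glutamine 0.34 g; nicotinic acid 14.33 mg; casitone 12.56 g; biotin 1.42 mg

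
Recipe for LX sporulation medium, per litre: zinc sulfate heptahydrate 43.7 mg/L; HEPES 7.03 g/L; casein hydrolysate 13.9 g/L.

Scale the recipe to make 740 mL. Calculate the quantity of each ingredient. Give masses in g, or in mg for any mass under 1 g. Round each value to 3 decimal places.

Working volume: 740 mL = 0.74 L.
zinc sulfate heptahydrate: 43.7 mg/L × 0.74 L = 32.338 mg
HEPES: 7.03 g/L × 0.74 L = 5.202 g
casein hydrolysate: 13.9 g/L × 0.74 L = 10.286 g

zinc sulfate heptahydrate 32.338 mg; HEPES 5.202 g; casein hydrolysate 10.286 g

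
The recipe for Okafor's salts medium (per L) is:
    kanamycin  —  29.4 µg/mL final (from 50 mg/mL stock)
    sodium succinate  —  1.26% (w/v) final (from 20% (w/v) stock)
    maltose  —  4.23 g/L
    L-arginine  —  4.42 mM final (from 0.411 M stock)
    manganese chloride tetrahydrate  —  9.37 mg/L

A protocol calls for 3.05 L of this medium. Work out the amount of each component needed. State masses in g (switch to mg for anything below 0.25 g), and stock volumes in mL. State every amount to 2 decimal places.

kanamycin 1.79 mL; sodium succinate 192.15 mL; maltose 12.90 g; L-arginine 32.80 mL; manganese chloride tetrahydrate 28.58 mg

Scale factor relative to 1 L: 3.05.
kanamycin: dilute stock: 29.4 µg/mL × 3050 mL ÷ 50000 µg/mL = 1.79 mL
sodium succinate: V = C2·V2/C1 = 1.26% ÷ 20% × 3050 mL = 192.15 mL
maltose: 4.23 g/L × 3.05 L = 12.90 g
L-arginine: dilute stock: 4.42 mM × 3050 mL ÷ 411 mM = 32.80 mL
manganese chloride tetrahydrate: 9.37 mg/L × 3.05 L = 28.58 mg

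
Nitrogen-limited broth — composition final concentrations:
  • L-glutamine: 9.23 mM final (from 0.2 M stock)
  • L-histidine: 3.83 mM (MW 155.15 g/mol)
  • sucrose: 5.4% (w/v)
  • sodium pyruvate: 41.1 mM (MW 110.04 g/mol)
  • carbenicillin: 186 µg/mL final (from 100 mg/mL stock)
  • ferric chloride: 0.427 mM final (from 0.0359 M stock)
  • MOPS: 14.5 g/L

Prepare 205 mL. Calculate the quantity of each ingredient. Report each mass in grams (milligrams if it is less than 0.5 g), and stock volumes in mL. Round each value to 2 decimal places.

L-glutamine 9.46 mL; L-histidine 121.82 mg; sucrose 11.07 g; sodium pyruvate 0.93 g; carbenicillin 0.38 mL; ferric chloride 2.44 mL; MOPS 2.97 g

Working volume: 205 mL = 0.205 L.
L-glutamine: C1V1 = C2V2 → 9.23 mM × 205 mL ÷ 200 mM = 9.46 mL
L-histidine: 3.83 mmol/L × 155.15 mg/mmol × 0.205 L = 121.82 mg
sucrose: 5.4 g per 100 mL × 205 mL ÷ 100 = 11.07 g
sodium pyruvate: 41.1 mmol/L × 110.04 g/mol × 0.205 L ÷ 1000 = 0.93 g
carbenicillin: dilute stock: 186 µg/mL × 205 mL ÷ 100000 µg/mL = 0.38 mL
ferric chloride: dilute stock: 0.427 mM × 205 mL ÷ 35.9 mM = 2.44 mL
MOPS: 14.5 g/L × 0.205 L = 2.97 g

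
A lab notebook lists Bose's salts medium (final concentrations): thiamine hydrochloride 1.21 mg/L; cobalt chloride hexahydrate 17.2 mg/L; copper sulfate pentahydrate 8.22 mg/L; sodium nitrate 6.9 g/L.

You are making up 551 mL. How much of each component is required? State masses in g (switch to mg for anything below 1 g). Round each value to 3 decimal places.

Working volume: 551 mL = 0.551 L.
thiamine hydrochloride: 1.21 mg/L × 0.551 L = 0.667 mg
cobalt chloride hexahydrate: 17.2 mg/L × 0.551 L = 9.477 mg
copper sulfate pentahydrate: 8.22 mg/L × 0.551 L = 4.529 mg
sodium nitrate: 6.9 g/L × 0.551 L = 3.802 g

thiamine hydrochloride 0.667 mg; cobalt chloride hexahydrate 9.477 mg; copper sulfate pentahydrate 4.529 mg; sodium nitrate 3.802 g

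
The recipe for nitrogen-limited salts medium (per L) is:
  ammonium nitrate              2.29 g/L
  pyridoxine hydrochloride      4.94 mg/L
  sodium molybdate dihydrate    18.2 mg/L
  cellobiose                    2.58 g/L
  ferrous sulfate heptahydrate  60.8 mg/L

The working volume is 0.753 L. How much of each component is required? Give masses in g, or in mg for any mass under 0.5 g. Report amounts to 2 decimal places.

Scale factor relative to 1 L: 0.753.
ammonium nitrate: 2.29 g/L × 0.753 L = 1.72 g
pyridoxine hydrochloride: 4.94 mg/L × 0.753 L = 3.72 mg
sodium molybdate dihydrate: 18.2 mg/L × 0.753 L = 13.70 mg
cellobiose: 2.58 g/L × 0.753 L = 1.94 g
ferrous sulfate heptahydrate: 60.8 mg/L × 0.753 L = 45.78 mg

ammonium nitrate 1.72 g; pyridoxine hydrochloride 3.72 mg; sodium molybdate dihydrate 13.70 mg; cellobiose 1.94 g; ferrous sulfate heptahydrate 45.78 mg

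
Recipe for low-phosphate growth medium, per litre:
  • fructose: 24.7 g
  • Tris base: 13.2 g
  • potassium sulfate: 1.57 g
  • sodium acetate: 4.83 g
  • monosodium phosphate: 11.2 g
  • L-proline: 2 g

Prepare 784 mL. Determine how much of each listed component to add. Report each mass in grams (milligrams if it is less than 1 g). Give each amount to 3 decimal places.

Scale factor = 784 mL / 1000 mL = 0.784.
fructose: 24.7 g × (784 mL / 1000 mL) = 19.365 g
Tris base: 13.2 g × (784 mL / 1000 mL) = 10.349 g
potassium sulfate: 1.57 g × (784 mL / 1000 mL) = 1.231 g
sodium acetate: 4.83 g × (784 mL / 1000 mL) = 3.787 g
monosodium phosphate: 11.2 g × (784 mL / 1000 mL) = 8.781 g
L-proline: 2 g × (784 mL / 1000 mL) = 1.568 g

fructose 19.365 g; Tris base 10.349 g; potassium sulfate 1.231 g; sodium acetate 3.787 g; monosodium phosphate 8.781 g; L-proline 1.568 g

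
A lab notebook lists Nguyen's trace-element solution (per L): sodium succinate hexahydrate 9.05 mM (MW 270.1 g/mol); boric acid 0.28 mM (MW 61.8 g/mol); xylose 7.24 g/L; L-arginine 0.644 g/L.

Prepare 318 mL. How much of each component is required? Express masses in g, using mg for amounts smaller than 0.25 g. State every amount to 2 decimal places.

Scale factor relative to 1 L: 0.318.
sodium succinate hexahydrate: 9.05 mmol/L × 270.1 g/mol × 0.318 L ÷ 1000 = 0.78 g
boric acid: 0.28 mmol/L × 61.8 mg/mmol × 0.318 L = 5.50 mg
xylose: 7.24 g/L × 0.318 L = 2.30 g
L-arginine: 0.644 g/L × 0.318 L = 0.204792 g = 204.79 mg

sodium succinate hexahydrate 0.78 g; boric acid 5.50 mg; xylose 2.30 g; L-arginine 204.79 mg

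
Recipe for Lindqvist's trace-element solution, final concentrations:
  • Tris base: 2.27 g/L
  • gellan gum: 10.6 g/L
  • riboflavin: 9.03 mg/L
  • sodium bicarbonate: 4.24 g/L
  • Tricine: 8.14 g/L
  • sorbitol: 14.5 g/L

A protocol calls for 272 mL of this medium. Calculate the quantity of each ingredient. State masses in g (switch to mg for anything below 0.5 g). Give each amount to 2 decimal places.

Tris base 0.62 g; gellan gum 2.88 g; riboflavin 2.46 mg; sodium bicarbonate 1.15 g; Tricine 2.21 g; sorbitol 3.94 g

Working volume: 272 mL = 0.272 L.
Tris base: 2.27 g/L × 0.272 L = 0.62 g
gellan gum: 10.6 g/L × 0.272 L = 2.88 g
riboflavin: 9.03 mg/L × 0.272 L = 2.46 mg
sodium bicarbonate: 4.24 g/L × 0.272 L = 1.15 g
Tricine: 8.14 g/L × 0.272 L = 2.21 g
sorbitol: 14.5 g/L × 0.272 L = 3.94 g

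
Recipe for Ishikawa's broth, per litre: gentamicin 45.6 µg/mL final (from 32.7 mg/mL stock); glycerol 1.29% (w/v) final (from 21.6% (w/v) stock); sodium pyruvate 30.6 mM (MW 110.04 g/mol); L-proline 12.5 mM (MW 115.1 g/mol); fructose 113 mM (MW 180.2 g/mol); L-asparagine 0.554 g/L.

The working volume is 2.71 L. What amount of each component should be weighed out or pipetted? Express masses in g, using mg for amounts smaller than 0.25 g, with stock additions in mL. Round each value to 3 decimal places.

Working volume: 2.71 L.
gentamicin: dilute stock: 45.6 µg/mL × 2710 mL ÷ 32700 µg/mL = 3.779 mL
glycerol: C1V1 = C2V2 → 1.29% ÷ 21.6% × 2710 mL = 161.847 mL
sodium pyruvate: 30.6 mmol/L × 110.04 g/mol × 2.71 L ÷ 1000 = 9.125 g
L-proline: 12.5 mmol/L × 115.1 g/mol × 2.71 L ÷ 1000 = 3.899 g
fructose: 113 mmol/L × 180.2 g/mol × 2.71 L ÷ 1000 = 55.183 g
L-asparagine: 0.554 g/L × 2.71 L = 1.501 g

gentamicin 3.779 mL; glycerol 161.847 mL; sodium pyruvate 9.125 g; L-proline 3.899 g; fructose 55.183 g; L-asparagine 1.501 g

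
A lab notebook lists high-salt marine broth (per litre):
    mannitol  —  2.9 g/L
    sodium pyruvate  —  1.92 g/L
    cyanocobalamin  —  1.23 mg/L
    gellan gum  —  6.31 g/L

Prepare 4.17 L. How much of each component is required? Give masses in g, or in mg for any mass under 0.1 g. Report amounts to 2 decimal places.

mannitol 12.09 g; sodium pyruvate 8.01 g; cyanocobalamin 5.13 mg; gellan gum 26.31 g

Scale factor relative to 1 L: 4.17.
mannitol: 2.9 g/L × 4.17 L = 12.09 g
sodium pyruvate: 1.92 g/L × 4.17 L = 8.01 g
cyanocobalamin: 1.23 mg/L × 4.17 L = 5.13 mg
gellan gum: 6.31 g/L × 4.17 L = 26.31 g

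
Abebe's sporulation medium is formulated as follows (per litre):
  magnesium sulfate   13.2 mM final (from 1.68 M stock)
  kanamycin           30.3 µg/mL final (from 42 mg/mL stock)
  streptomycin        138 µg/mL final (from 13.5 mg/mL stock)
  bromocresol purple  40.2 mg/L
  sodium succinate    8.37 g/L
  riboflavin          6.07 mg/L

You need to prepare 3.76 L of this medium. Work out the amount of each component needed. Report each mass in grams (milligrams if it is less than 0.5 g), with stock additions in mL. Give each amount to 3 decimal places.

magnesium sulfate 29.543 mL; kanamycin 2.713 mL; streptomycin 38.436 mL; bromocresol purple 151.152 mg; sodium succinate 31.471 g; riboflavin 22.823 mg

Scale factor relative to 1 L: 3.76.
magnesium sulfate: dilute stock: 13.2 mM × 3760 mL ÷ 1680 mM = 29.543 mL
kanamycin: V = C2·V2/C1 = 30.3 µg/mL × 3760 mL ÷ 42000 µg/mL = 2.713 mL
streptomycin: V = C2·V2/C1 = 138 µg/mL × 3760 mL ÷ 13500 µg/mL = 38.436 mL
bromocresol purple: 40.2 mg/L × 3.76 L = 151.152 mg
sodium succinate: 8.37 g/L × 3.76 L = 31.471 g
riboflavin: 6.07 mg/L × 3.76 L = 22.823 mg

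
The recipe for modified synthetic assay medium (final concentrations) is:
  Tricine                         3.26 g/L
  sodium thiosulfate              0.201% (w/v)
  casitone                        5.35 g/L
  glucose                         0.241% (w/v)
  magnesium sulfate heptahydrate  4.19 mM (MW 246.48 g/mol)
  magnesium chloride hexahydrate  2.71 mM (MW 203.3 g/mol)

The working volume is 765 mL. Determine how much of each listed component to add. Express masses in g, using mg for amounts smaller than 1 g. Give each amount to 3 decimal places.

Tricine 2.494 g; sodium thiosulfate 1.538 g; casitone 4.093 g; glucose 1.844 g; magnesium sulfate heptahydrate 790.055 mg; magnesium chloride hexahydrate 421.471 mg

Scale factor relative to 1 L: 0.765.
Tricine: 3.26 g/L × 0.765 L = 2.494 g
sodium thiosulfate: 0.201% w/v = 2.01 g/L → 2.01 × 0.765 L = 1.538 g
casitone: 5.35 g/L × 0.765 L = 4.093 g
glucose: 0.241 g per 100 mL × 765 mL ÷ 100 = 1.844 g
magnesium sulfate heptahydrate: 4.19 mmol/L × 246.48 mg/mmol × 0.765 L = 790.055 mg
magnesium chloride hexahydrate: 2.71 mmol/L × 203.3 mg/mmol × 0.765 L = 421.471 mg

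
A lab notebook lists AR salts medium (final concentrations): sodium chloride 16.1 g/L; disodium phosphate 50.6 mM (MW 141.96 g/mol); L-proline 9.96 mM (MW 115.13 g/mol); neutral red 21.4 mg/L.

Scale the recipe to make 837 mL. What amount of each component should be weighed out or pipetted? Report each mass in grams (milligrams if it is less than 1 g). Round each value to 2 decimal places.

sodium chloride 13.48 g; disodium phosphate 6.01 g; L-proline 959.78 mg; neutral red 17.91 mg

Scale factor relative to 1 L: 0.837.
sodium chloride: 16.1 g/L × 0.837 L = 13.48 g
disodium phosphate: 50.6 mmol/L × 141.96 g/mol × 0.837 L ÷ 1000 = 6.01 g
L-proline: 9.96 mmol/L × 115.13 mg/mmol × 0.837 L = 959.78 mg
neutral red: 21.4 mg/L × 0.837 L = 17.91 mg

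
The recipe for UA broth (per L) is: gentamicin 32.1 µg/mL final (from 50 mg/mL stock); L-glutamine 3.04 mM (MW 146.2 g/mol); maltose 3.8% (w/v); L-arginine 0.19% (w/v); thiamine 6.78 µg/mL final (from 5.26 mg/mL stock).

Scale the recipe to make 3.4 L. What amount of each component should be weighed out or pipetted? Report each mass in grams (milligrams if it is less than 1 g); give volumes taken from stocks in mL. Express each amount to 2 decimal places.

Working volume: 3.4 L.
gentamicin: C1V1 = C2V2 → 32.1 µg/mL × 3400 mL ÷ 50000 µg/mL = 2.18 mL
L-glutamine: 3.04 mmol/L × 146.2 g/mol × 3.4 L ÷ 1000 = 1.51 g
maltose: 3.8% w/v = 38 g/L → 38 × 3.4 L = 129.20 g
L-arginine: 0.19% w/v = 1.9 g/L → 1.9 × 3.4 L = 6.46 g
thiamine: dilute stock: 6.78 µg/mL × 3400 mL ÷ 5260 µg/mL = 4.38 mL

gentamicin 2.18 mL; L-glutamine 1.51 g; maltose 129.20 g; L-arginine 6.46 g; thiamine 4.38 mL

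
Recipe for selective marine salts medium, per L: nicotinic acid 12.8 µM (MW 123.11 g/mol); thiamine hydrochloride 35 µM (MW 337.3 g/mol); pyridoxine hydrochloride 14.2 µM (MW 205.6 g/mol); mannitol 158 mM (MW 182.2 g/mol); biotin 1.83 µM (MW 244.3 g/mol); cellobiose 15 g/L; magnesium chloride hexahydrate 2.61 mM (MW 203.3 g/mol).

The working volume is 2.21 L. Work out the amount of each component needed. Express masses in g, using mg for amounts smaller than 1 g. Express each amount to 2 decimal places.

Working volume: 2.21 L.
nicotinic acid: 12.8 µmol/L × 123.11 g/mol × 2.21 L ÷ 1000 = 3.48 mg
thiamine hydrochloride: 35 µmol/L × 337.3 g/mol × 2.21 L ÷ 1000 = 26.09 mg
pyridoxine hydrochloride: 14.2 µmol/L × 205.6 g/mol × 2.21 L ÷ 1000 = 6.45 mg
mannitol: 158 mmol/L × 182.2 g/mol × 2.21 L ÷ 1000 = 63.62 g
biotin: 1.83 µmol/L × 244.3 g/mol × 2.21 L ÷ 1000 = 0.99 mg
cellobiose: 15 g/L × 2.21 L = 33.15 g
magnesium chloride hexahydrate: 2.61 mmol/L × 203.3 g/mol × 2.21 L ÷ 1000 = 1.17 g

nicotinic acid 3.48 mg; thiamine hydrochloride 26.09 mg; pyridoxine hydrochloride 6.45 mg; mannitol 63.62 g; biotin 0.99 mg; cellobiose 33.15 g; magnesium chloride hexahydrate 1.17 g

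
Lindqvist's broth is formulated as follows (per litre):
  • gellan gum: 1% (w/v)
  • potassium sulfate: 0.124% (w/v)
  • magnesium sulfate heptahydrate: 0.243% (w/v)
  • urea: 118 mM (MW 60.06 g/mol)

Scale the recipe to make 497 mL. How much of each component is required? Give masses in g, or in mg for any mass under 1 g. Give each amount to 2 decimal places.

Working volume: 497 mL = 0.497 L.
gellan gum: 1% w/v = 10 g/L → 10 × 0.497 L = 4.97 g
potassium sulfate: 0.124% w/v = 1.24 g/L → 1.24 × 0.497 L = 0.61628 g = 616.28 mg
magnesium sulfate heptahydrate: 0.243% w/v = 2.43 g/L → 2.43 × 0.497 L = 1.21 g
urea: 118 mmol/L × 60.06 g/mol × 0.497 L ÷ 1000 = 3.52 g

gellan gum 4.97 g; potassium sulfate 616.28 mg; magnesium sulfate heptahydrate 1.21 g; urea 3.52 g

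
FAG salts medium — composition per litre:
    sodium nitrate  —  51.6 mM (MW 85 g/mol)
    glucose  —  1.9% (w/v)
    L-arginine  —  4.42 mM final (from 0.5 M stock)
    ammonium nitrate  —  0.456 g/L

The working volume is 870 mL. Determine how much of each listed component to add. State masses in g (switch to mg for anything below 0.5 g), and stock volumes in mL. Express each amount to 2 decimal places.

Target volume = 870 mL = 0.87 L.
sodium nitrate: 51.6 mmol/L × 85 g/mol × 0.87 L ÷ 1000 = 3.82 g
glucose: 1.9 g per 100 mL × 870 mL ÷ 100 = 16.53 g
L-arginine: dilute stock: 4.42 mM × 870 mL ÷ 500 mM = 7.69 mL
ammonium nitrate: 0.456 g/L × 0.87 L = 0.39672 g = 396.72 mg

sodium nitrate 3.82 g; glucose 16.53 g; L-arginine 7.69 mL; ammonium nitrate 396.72 mg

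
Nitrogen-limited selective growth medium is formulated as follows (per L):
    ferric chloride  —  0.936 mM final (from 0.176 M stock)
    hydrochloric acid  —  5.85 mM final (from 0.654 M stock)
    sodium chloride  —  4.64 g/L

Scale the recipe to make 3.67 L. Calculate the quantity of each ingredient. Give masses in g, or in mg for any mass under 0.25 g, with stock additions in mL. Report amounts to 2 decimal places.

Working volume: 3.67 L.
ferric chloride: V = C2·V2/C1 = 0.936 mM × 3670 mL ÷ 176 mM = 19.52 mL
hydrochloric acid: dilute stock: 5.85 mM × 3670 mL ÷ 654 mM = 32.83 mL
sodium chloride: 4.64 g/L × 3.67 L = 17.03 g

ferric chloride 19.52 mL; hydrochloric acid 32.83 mL; sodium chloride 17.03 g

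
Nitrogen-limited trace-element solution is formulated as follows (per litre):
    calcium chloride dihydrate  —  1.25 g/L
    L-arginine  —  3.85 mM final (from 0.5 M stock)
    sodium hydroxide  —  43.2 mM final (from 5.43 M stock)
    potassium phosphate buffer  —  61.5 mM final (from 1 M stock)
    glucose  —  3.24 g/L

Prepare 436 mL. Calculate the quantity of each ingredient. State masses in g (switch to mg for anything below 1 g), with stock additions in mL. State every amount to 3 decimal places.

Target volume = 436 mL = 0.436 L.
calcium chloride dihydrate: 1.25 g/L × 0.436 L = 0.545 g = 545.000 mg
L-arginine: V = C2·V2/C1 = 3.85 mM × 436 mL ÷ 500 mM = 3.357 mL
sodium hydroxide: C1V1 = C2V2 → 43.2 mM × 436 mL ÷ 5430 mM = 3.469 mL
potassium phosphate buffer: V = C2·V2/C1 = 61.5 mM × 436 mL ÷ 1000 mM = 26.814 mL
glucose: 3.24 g/L × 0.436 L = 1.413 g

calcium chloride dihydrate 545.000 mg; L-arginine 3.357 mL; sodium hydroxide 3.469 mL; potassium phosphate buffer 26.814 mL; glucose 1.413 g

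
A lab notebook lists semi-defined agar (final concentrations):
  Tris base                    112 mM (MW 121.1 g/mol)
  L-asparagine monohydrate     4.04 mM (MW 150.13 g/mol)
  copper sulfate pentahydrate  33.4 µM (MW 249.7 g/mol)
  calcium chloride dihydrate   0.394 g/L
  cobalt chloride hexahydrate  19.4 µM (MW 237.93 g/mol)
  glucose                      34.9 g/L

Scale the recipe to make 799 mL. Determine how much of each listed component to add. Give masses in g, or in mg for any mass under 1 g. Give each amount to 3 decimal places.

Tris base 10.837 g; L-asparagine monohydrate 484.614 mg; copper sulfate pentahydrate 6.664 mg; calcium chloride dihydrate 314.806 mg; cobalt chloride hexahydrate 3.688 mg; glucose 27.885 g

Working volume: 799 mL = 0.799 L.
Tris base: 112 mmol/L × 121.1 g/mol × 0.799 L ÷ 1000 = 10.837 g
L-asparagine monohydrate: 4.04 mmol/L × 150.13 mg/mmol × 0.799 L = 484.614 mg
copper sulfate pentahydrate: 33.4 µmol/L × 249.7 g/mol × 0.799 L ÷ 1000 = 6.664 mg
calcium chloride dihydrate: 0.394 g/L × 0.799 L = 0.314806 g = 314.806 mg
cobalt chloride hexahydrate: 19.4 µmol/L × 237.93 g/mol × 0.799 L ÷ 1000 = 3.688 mg
glucose: 34.9 g/L × 0.799 L = 27.885 g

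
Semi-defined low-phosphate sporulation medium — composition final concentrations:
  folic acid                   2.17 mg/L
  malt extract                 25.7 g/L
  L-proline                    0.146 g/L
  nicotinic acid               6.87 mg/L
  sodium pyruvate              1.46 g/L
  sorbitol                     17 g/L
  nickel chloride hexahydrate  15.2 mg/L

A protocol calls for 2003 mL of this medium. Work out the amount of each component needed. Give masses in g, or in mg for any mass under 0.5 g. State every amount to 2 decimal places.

folic acid 4.35 mg; malt extract 51.48 g; L-proline 292.44 mg; nicotinic acid 13.76 mg; sodium pyruvate 2.92 g; sorbitol 34.05 g; nickel chloride hexahydrate 30.45 mg

Scale factor relative to 1 L: 2.003.
folic acid: 2.17 mg/L × 2.003 L = 4.35 mg
malt extract: 25.7 g/L × 2.003 L = 51.48 g
L-proline: 0.146 g/L × 2.003 L = 0.292438 g = 292.44 mg
nicotinic acid: 6.87 mg/L × 2.003 L = 13.76 mg
sodium pyruvate: 1.46 g/L × 2.003 L = 2.92 g
sorbitol: 17 g/L × 2.003 L = 34.05 g
nickel chloride hexahydrate: 15.2 mg/L × 2.003 L = 30.45 mg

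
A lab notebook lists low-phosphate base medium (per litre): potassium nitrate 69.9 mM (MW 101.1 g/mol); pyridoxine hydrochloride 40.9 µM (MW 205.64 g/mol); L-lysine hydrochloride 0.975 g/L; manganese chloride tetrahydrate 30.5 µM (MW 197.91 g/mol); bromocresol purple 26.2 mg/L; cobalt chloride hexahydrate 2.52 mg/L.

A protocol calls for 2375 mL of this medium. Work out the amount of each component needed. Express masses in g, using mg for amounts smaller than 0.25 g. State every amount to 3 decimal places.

potassium nitrate 16.784 g; pyridoxine hydrochloride 19.975 mg; L-lysine hydrochloride 2.316 g; manganese chloride tetrahydrate 14.336 mg; bromocresol purple 62.225 mg; cobalt chloride hexahydrate 5.985 mg

Working volume: 2375 mL = 2.375 L.
potassium nitrate: 69.9 mmol/L × 101.1 g/mol × 2.375 L ÷ 1000 = 16.784 g
pyridoxine hydrochloride: 40.9 µmol/L × 205.64 g/mol × 2.375 L ÷ 1000 = 19.975 mg
L-lysine hydrochloride: 0.975 g/L × 2.375 L = 2.316 g
manganese chloride tetrahydrate: 30.5 µmol/L × 197.91 g/mol × 2.375 L ÷ 1000 = 14.336 mg
bromocresol purple: 26.2 mg/L × 2.375 L = 62.225 mg
cobalt chloride hexahydrate: 2.52 mg/L × 2.375 L = 5.985 mg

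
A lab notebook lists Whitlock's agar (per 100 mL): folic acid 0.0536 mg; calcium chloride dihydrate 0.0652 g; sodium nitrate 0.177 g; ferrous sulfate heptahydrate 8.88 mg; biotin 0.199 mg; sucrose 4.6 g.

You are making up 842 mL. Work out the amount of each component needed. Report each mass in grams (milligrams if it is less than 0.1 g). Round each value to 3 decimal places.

Ratio of target to recipe volume: 842 / 100 = 8.42.
folic acid: 0.0536 mg × (842 mL / 100 mL) = 0.451 mg
calcium chloride dihydrate: 0.0652 g × (842 mL / 100 mL) = 0.549 g
sodium nitrate: 0.177 g × (842 mL / 100 mL) = 1.490 g
ferrous sulfate heptahydrate: 8.88 mg × (842 mL / 100 mL) = 74.770 mg
biotin: 0.199 mg × (842 mL / 100 mL) = 1.676 mg
sucrose: 4.6 g × (842 mL / 100 mL) = 38.732 g

folic acid 0.451 mg; calcium chloride dihydrate 0.549 g; sodium nitrate 1.490 g; ferrous sulfate heptahydrate 74.770 mg; biotin 1.676 mg; sucrose 38.732 g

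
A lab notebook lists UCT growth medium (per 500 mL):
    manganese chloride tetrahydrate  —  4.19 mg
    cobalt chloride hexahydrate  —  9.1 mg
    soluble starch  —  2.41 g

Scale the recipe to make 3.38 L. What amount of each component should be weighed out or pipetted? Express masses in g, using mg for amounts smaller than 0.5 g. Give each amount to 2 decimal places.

Ratio of target to recipe volume: 3380 / 500 = 6.76.
manganese chloride tetrahydrate: 4.19 mg × (3380 mL / 500 mL) = 28.32 mg
cobalt chloride hexahydrate: 9.1 mg × (3380 mL / 500 mL) = 61.52 mg
soluble starch: 2.41 g × (3380 mL / 500 mL) = 16.29 g

manganese chloride tetrahydrate 28.32 mg; cobalt chloride hexahydrate 61.52 mg; soluble starch 16.29 g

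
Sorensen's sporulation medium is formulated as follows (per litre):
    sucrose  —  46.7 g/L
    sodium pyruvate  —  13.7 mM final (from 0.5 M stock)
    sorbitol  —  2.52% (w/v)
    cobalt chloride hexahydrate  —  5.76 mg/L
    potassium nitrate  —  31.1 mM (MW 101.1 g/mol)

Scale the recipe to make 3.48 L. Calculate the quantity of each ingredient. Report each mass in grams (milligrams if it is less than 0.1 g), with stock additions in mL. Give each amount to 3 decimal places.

Working volume: 3.48 L.
sucrose: 46.7 g/L × 3.48 L = 162.516 g
sodium pyruvate: V = C2·V2/C1 = 13.7 mM × 3480 mL ÷ 500 mM = 95.352 mL
sorbitol: 2.52 g per 100 mL × 3480 mL ÷ 100 = 87.696 g
cobalt chloride hexahydrate: 5.76 mg/L × 3.48 L = 20.045 mg
potassium nitrate: 31.1 mmol/L × 101.1 g/mol × 3.48 L ÷ 1000 = 10.942 g

sucrose 162.516 g; sodium pyruvate 95.352 mL; sorbitol 87.696 g; cobalt chloride hexahydrate 20.045 mg; potassium nitrate 10.942 g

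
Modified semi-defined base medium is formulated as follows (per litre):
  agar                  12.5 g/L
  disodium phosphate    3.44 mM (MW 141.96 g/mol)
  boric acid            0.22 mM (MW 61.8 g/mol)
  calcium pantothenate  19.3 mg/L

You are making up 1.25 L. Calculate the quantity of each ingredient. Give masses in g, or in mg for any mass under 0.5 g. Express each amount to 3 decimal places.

agar 15.625 g; disodium phosphate 0.610 g; boric acid 16.995 mg; calcium pantothenate 24.125 mg

Working volume: 1.25 L.
agar: 12.5 g/L × 1.25 L = 15.625 g
disodium phosphate: 3.44 mmol/L × 141.96 g/mol × 1.25 L ÷ 1000 = 0.610 g
boric acid: 0.22 mmol/L × 61.8 mg/mmol × 1.25 L = 16.995 mg
calcium pantothenate: 19.3 mg/L × 1.25 L = 24.125 mg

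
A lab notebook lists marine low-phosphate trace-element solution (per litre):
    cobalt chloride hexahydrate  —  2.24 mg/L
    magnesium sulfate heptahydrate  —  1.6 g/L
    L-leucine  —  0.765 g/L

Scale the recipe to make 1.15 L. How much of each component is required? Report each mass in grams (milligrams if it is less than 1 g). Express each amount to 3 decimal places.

cobalt chloride hexahydrate 2.576 mg; magnesium sulfate heptahydrate 1.840 g; L-leucine 879.750 mg

Working volume: 1.15 L.
cobalt chloride hexahydrate: 2.24 mg/L × 1.15 L = 2.576 mg
magnesium sulfate heptahydrate: 1.6 g/L × 1.15 L = 1.840 g
L-leucine: 0.765 g/L × 1.15 L = 0.87975 g = 879.750 mg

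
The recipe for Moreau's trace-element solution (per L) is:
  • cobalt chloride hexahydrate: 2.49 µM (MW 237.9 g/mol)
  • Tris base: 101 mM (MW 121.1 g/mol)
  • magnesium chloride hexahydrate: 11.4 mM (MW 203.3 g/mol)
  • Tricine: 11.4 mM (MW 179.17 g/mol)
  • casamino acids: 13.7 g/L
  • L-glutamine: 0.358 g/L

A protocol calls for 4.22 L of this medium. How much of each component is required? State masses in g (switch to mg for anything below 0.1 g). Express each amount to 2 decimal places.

Scale factor relative to 1 L: 4.22.
cobalt chloride hexahydrate: 2.49 µmol/L × 237.9 g/mol × 4.22 L ÷ 1000 = 2.50 mg
Tris base: 101 mmol/L × 121.1 g/mol × 4.22 L ÷ 1000 = 51.62 g
magnesium chloride hexahydrate: 11.4 mmol/L × 203.3 g/mol × 4.22 L ÷ 1000 = 9.78 g
Tricine: 11.4 mmol/L × 179.17 g/mol × 4.22 L ÷ 1000 = 8.62 g
casamino acids: 13.7 g/L × 4.22 L = 57.81 g
L-glutamine: 0.358 g/L × 4.22 L = 1.51 g

cobalt chloride hexahydrate 2.50 mg; Tris base 51.62 g; magnesium chloride hexahydrate 9.78 g; Tricine 8.62 g; casamino acids 57.81 g; L-glutamine 1.51 g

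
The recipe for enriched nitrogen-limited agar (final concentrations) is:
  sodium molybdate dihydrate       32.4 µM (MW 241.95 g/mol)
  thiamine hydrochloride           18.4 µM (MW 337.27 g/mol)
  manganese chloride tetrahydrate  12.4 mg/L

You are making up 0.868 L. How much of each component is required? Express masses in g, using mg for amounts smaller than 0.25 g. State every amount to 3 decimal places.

sodium molybdate dihydrate 6.804 mg; thiamine hydrochloride 5.387 mg; manganese chloride tetrahydrate 10.763 mg

Working volume: 0.868 L.
sodium molybdate dihydrate: 32.4 µmol/L × 241.95 g/mol × 0.868 L ÷ 1000 = 6.804 mg
thiamine hydrochloride: 18.4 µmol/L × 337.27 g/mol × 0.868 L ÷ 1000 = 5.387 mg
manganese chloride tetrahydrate: 12.4 mg/L × 0.868 L = 10.763 mg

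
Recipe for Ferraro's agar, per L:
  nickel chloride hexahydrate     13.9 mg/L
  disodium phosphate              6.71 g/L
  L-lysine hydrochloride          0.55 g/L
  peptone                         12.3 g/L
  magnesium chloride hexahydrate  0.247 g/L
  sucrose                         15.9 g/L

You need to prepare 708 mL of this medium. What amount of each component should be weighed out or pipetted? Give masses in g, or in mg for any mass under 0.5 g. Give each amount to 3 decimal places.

Working volume: 708 mL = 0.708 L.
nickel chloride hexahydrate: 13.9 mg/L × 0.708 L = 9.841 mg
disodium phosphate: 6.71 g/L × 0.708 L = 4.751 g
L-lysine hydrochloride: 0.55 g/L × 0.708 L = 0.3894 g = 389.400 mg
peptone: 12.3 g/L × 0.708 L = 8.708 g
magnesium chloride hexahydrate: 0.247 g/L × 0.708 L = 0.174876 g = 174.876 mg
sucrose: 15.9 g/L × 0.708 L = 11.257 g

nickel chloride hexahydrate 9.841 mg; disodium phosphate 4.751 g; L-lysine hydrochloride 389.400 mg; peptone 8.708 g; magnesium chloride hexahydrate 174.876 mg; sucrose 11.257 g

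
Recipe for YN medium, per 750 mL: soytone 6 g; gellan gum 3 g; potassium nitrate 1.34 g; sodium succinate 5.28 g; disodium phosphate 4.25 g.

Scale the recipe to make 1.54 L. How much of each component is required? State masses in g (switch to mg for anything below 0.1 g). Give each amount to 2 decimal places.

soytone 12.32 g; gellan gum 6.16 g; potassium nitrate 2.75 g; sodium succinate 10.84 g; disodium phosphate 8.73 g

Scale factor = 1540 mL / 750 mL = 2.05333.
soytone: 6 g × (1540 mL / 750 mL) = 12.32 g
gellan gum: 3 g × (1540 mL / 750 mL) = 6.16 g
potassium nitrate: 1.34 g × (1540 mL / 750 mL) = 2.75 g
sodium succinate: 5.28 g × (1540 mL / 750 mL) = 10.84 g
disodium phosphate: 4.25 g × (1540 mL / 750 mL) = 8.73 g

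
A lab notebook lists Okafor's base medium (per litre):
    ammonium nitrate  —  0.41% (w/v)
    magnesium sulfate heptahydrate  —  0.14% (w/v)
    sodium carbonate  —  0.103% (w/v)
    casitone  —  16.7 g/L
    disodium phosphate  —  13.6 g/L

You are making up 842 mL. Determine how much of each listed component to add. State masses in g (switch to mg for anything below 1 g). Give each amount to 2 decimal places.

Working volume: 842 mL = 0.842 L.
ammonium nitrate: 0.41% w/v = 4.1 g/L → 4.1 × 0.842 L = 3.45 g
magnesium sulfate heptahydrate: 0.14 g per 100 mL × 842 mL ÷ 100 = 1.18 g
sodium carbonate: 0.103 g per 100 mL × 842 mL ÷ 100 = 0.86726 g = 867.26 mg
casitone: 16.7 g/L × 0.842 L = 14.06 g
disodium phosphate: 13.6 g/L × 0.842 L = 11.45 g

ammonium nitrate 3.45 g; magnesium sulfate heptahydrate 1.18 g; sodium carbonate 867.26 mg; casitone 14.06 g; disodium phosphate 11.45 g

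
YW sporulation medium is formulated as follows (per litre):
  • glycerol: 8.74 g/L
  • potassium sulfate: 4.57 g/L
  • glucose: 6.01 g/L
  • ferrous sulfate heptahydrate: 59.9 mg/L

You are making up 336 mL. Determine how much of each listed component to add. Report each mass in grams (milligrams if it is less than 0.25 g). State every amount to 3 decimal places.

glycerol 2.937 g; potassium sulfate 1.536 g; glucose 2.019 g; ferrous sulfate heptahydrate 20.126 mg

Scale factor relative to 1 L: 0.336.
glycerol: 8.74 g/L × 0.336 L = 2.937 g
potassium sulfate: 4.57 g/L × 0.336 L = 1.536 g
glucose: 6.01 g/L × 0.336 L = 2.019 g
ferrous sulfate heptahydrate: 59.9 mg/L × 0.336 L = 20.126 mg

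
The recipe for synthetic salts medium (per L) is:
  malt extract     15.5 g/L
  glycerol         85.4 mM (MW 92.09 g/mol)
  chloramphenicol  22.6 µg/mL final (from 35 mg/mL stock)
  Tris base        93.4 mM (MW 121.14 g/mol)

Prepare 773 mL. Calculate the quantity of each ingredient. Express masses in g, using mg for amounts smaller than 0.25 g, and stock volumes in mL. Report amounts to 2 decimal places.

malt extract 11.98 g; glycerol 6.08 g; chloramphenicol 0.50 mL; Tris base 8.75 g

Scale factor relative to 1 L: 0.773.
malt extract: 15.5 g/L × 0.773 L = 11.98 g
glycerol: 85.4 mmol/L × 92.09 g/mol × 0.773 L ÷ 1000 = 6.08 g
chloramphenicol: dilute stock: 22.6 µg/mL × 773 mL ÷ 35000 µg/mL = 0.50 mL
Tris base: 93.4 mmol/L × 121.14 g/mol × 0.773 L ÷ 1000 = 8.75 g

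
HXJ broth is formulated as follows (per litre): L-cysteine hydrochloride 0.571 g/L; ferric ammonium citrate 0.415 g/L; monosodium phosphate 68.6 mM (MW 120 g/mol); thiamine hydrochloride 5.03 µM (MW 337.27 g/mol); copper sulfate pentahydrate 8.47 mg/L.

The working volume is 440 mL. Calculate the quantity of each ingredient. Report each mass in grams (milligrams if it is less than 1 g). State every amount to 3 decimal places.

Target volume = 440 mL = 0.44 L.
L-cysteine hydrochloride: 0.571 g/L × 0.44 L = 0.25124 g = 251.240 mg
ferric ammonium citrate: 0.415 g/L × 0.44 L = 0.1826 g = 182.600 mg
monosodium phosphate: 68.6 mmol/L × 120 g/mol × 0.44 L ÷ 1000 = 3.622 g
thiamine hydrochloride: 5.03 µmol/L × 337.27 g/mol × 0.44 L ÷ 1000 = 0.746 mg
copper sulfate pentahydrate: 8.47 mg/L × 0.44 L = 3.727 mg

L-cysteine hydrochloride 251.240 mg; ferric ammonium citrate 182.600 mg; monosodium phosphate 3.622 g; thiamine hydrochloride 0.746 mg; copper sulfate pentahydrate 3.727 mg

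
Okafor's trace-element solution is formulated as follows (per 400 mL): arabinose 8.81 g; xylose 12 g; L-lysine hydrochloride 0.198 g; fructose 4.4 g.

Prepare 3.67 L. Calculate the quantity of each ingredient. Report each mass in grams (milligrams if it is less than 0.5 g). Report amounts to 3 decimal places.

arabinose 80.832 g; xylose 110.100 g; L-lysine hydrochloride 1.817 g; fructose 40.370 g

Scale factor = 3670 mL / 400 mL = 9.175.
arabinose: 8.81 g × (3670 mL / 400 mL) = 80.832 g
xylose: 12 g × (3670 mL / 400 mL) = 110.100 g
L-lysine hydrochloride: 0.198 g × (3670 mL / 400 mL) = 1.817 g
fructose: 4.4 g × (3670 mL / 400 mL) = 40.370 g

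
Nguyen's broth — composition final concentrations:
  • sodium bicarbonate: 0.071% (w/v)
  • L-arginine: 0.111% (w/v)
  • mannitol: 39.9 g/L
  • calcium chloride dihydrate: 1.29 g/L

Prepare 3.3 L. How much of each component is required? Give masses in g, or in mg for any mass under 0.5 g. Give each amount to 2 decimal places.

sodium bicarbonate 2.34 g; L-arginine 3.66 g; mannitol 131.67 g; calcium chloride dihydrate 4.26 g

Scale factor relative to 1 L: 3.3.
sodium bicarbonate: 0.071 g per 100 mL × 3300 mL ÷ 100 = 2.34 g
L-arginine: 0.111% w/v = 1.11 g/L → 1.11 × 3.3 L = 3.66 g
mannitol: 39.9 g/L × 3.3 L = 131.67 g
calcium chloride dihydrate: 1.29 g/L × 3.3 L = 4.26 g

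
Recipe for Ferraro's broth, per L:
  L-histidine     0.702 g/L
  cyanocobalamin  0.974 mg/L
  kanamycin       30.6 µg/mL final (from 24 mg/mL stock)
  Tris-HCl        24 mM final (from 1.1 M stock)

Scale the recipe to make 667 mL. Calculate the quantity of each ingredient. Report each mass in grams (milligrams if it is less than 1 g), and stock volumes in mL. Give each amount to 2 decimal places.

Target volume = 667 mL = 0.667 L.
L-histidine: 0.702 g/L × 0.667 L = 0.468234 g = 468.23 mg
cyanocobalamin: 0.974 mg/L × 0.667 L = 0.65 mg
kanamycin: C1V1 = C2V2 → 30.6 µg/mL × 667 mL ÷ 24000 µg/mL = 0.85 mL
Tris-HCl: C1V1 = C2V2 → 24 mM × 667 mL ÷ 1100 mM = 14.55 mL

L-histidine 468.23 mg; cyanocobalamin 0.65 mg; kanamycin 0.85 mL; Tris-HCl 14.55 mL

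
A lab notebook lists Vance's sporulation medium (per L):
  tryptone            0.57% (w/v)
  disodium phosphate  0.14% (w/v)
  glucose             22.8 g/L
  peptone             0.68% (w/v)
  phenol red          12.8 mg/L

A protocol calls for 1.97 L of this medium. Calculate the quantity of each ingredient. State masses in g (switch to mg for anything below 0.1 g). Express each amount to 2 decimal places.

Working volume: 1.97 L.
tryptone: 0.57 g per 100 mL × 1970 mL ÷ 100 = 11.23 g
disodium phosphate: 0.14 g per 100 mL × 1970 mL ÷ 100 = 2.76 g
glucose: 22.8 g/L × 1.97 L = 44.92 g
peptone: 0.68% w/v = 6.8 g/L → 6.8 × 1.97 L = 13.40 g
phenol red: 12.8 mg/L × 1.97 L = 25.22 mg

tryptone 11.23 g; disodium phosphate 2.76 g; glucose 44.92 g; peptone 13.40 g; phenol red 25.22 mg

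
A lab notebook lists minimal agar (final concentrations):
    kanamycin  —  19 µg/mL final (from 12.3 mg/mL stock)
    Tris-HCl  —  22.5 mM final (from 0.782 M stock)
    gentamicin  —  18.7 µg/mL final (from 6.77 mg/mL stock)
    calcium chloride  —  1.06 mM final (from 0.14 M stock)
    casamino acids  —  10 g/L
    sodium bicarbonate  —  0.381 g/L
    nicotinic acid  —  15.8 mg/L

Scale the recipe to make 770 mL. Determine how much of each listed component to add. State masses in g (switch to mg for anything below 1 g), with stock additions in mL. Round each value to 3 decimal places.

kanamycin 1.189 mL; Tris-HCl 22.155 mL; gentamicin 2.127 mL; calcium chloride 5.830 mL; casamino acids 7.700 g; sodium bicarbonate 293.370 mg; nicotinic acid 12.166 mg

Working volume: 770 mL = 0.77 L.
kanamycin: C1V1 = C2V2 → 19 µg/mL × 770 mL ÷ 12300 µg/mL = 1.189 mL
Tris-HCl: V = C2·V2/C1 = 22.5 mM × 770 mL ÷ 782 mM = 22.155 mL
gentamicin: V = C2·V2/C1 = 18.7 µg/mL × 770 mL ÷ 6770 µg/mL = 2.127 mL
calcium chloride: dilute stock: 1.06 mM × 770 mL ÷ 140 mM = 5.830 mL
casamino acids: 10 g/L × 0.77 L = 7.700 g
sodium bicarbonate: 0.381 g/L × 0.77 L = 0.29337 g = 293.370 mg
nicotinic acid: 15.8 mg/L × 0.77 L = 12.166 mg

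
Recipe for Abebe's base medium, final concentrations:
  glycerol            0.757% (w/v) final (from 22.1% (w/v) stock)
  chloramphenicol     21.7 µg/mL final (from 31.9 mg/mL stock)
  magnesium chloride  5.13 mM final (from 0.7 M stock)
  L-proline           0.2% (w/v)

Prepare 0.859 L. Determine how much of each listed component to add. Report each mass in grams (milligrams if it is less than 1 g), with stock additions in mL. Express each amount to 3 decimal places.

Scale factor relative to 1 L: 0.859.
glycerol: C1V1 = C2V2 → 0.757% ÷ 22.1% × 859 mL = 29.424 mL
chloramphenicol: dilute stock: 21.7 µg/mL × 859 mL ÷ 31900 µg/mL = 0.584 mL
magnesium chloride: dilute stock: 5.13 mM × 859 mL ÷ 700 mM = 6.295 mL
L-proline: 0.2 g per 100 mL × 859 mL ÷ 100 = 1.718 g

glycerol 29.424 mL; chloramphenicol 0.584 mL; magnesium chloride 6.295 mL; L-proline 1.718 g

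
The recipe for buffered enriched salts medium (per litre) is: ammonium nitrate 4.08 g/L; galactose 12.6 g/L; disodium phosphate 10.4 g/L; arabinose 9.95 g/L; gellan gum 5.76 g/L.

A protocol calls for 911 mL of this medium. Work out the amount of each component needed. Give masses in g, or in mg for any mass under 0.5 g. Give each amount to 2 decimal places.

ammonium nitrate 3.72 g; galactose 11.48 g; disodium phosphate 9.47 g; arabinose 9.06 g; gellan gum 5.25 g

Working volume: 911 mL = 0.911 L.
ammonium nitrate: 4.08 g/L × 0.911 L = 3.72 g
galactose: 12.6 g/L × 0.911 L = 11.48 g
disodium phosphate: 10.4 g/L × 0.911 L = 9.47 g
arabinose: 9.95 g/L × 0.911 L = 9.06 g
gellan gum: 5.76 g/L × 0.911 L = 5.25 g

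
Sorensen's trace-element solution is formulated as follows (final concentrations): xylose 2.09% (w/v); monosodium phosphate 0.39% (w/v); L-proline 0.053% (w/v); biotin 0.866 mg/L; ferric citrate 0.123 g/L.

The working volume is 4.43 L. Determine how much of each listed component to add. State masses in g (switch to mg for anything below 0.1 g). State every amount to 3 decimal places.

Working volume: 4.43 L.
xylose: 2.09 g per 100 mL × 4430 mL ÷ 100 = 92.587 g
monosodium phosphate: 0.39 g per 100 mL × 4430 mL ÷ 100 = 17.277 g
L-proline: 0.053 g per 100 mL × 4430 mL ÷ 100 = 2.348 g
biotin: 0.866 mg/L × 4.43 L = 3.836 mg
ferric citrate: 0.123 g/L × 4.43 L = 0.545 g

xylose 92.587 g; monosodium phosphate 17.277 g; L-proline 2.348 g; biotin 3.836 mg; ferric citrate 0.545 g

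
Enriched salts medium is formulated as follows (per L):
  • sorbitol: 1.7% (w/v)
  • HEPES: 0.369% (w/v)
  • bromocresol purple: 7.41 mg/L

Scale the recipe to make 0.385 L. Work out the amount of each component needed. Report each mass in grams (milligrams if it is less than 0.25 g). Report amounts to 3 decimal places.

sorbitol 6.545 g; HEPES 1.421 g; bromocresol purple 2.853 mg

Working volume: 0.385 L.
sorbitol: 1.7 g per 100 mL × 385 mL ÷ 100 = 6.545 g
HEPES: 0.369 g per 100 mL × 385 mL ÷ 100 = 1.421 g
bromocresol purple: 7.41 mg/L × 0.385 L = 2.853 mg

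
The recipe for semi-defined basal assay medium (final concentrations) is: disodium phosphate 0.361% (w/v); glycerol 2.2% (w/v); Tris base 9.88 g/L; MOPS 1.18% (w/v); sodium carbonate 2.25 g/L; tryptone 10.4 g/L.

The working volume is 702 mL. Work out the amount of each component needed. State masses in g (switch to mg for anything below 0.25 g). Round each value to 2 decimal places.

disodium phosphate 2.53 g; glycerol 15.44 g; Tris base 6.94 g; MOPS 8.28 g; sodium carbonate 1.58 g; tryptone 7.30 g

Working volume: 702 mL = 0.702 L.
disodium phosphate: 0.361 g per 100 mL × 702 mL ÷ 100 = 2.53 g
glycerol: 2.2% w/v = 22 g/L → 22 × 0.702 L = 15.44 g
Tris base: 9.88 g/L × 0.702 L = 6.94 g
MOPS: 1.18 g per 100 mL × 702 mL ÷ 100 = 8.28 g
sodium carbonate: 2.25 g/L × 0.702 L = 1.58 g
tryptone: 10.4 g/L × 0.702 L = 7.30 g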